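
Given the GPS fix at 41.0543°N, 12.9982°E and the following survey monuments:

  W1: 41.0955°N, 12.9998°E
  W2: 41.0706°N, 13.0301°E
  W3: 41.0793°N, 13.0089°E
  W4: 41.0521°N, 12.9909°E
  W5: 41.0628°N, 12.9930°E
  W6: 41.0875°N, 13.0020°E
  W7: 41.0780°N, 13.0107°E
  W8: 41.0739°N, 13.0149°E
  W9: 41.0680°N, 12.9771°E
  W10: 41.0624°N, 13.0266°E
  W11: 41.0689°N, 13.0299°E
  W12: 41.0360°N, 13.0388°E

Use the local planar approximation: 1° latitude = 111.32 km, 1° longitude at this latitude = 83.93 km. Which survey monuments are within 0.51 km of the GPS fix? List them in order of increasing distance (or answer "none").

none

Distances from 41.0543°N, 12.9982°E:
W1: 4.5883 km
W2: 3.2343 km
W3: 2.9243 km
W4: 0.6598 km
W5: 1.0420 km
W6: 3.7096 km
W7: 2.8392 km
W8: 2.5933 km
W9: 2.3371 km
W10: 2.5485 km
W11: 3.1177 km
W12: 3.9701 km
Threshold 0.51 km: none within range.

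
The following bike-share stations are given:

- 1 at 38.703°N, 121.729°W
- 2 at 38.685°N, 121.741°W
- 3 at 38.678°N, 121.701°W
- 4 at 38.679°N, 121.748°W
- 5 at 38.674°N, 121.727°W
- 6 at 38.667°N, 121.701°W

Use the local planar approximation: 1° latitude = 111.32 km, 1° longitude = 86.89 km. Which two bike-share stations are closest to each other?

Pairwise distances:
1–2: 2.259 km
1–3: 3.697 km
1–4: 3.141 km
1–5: 3.233 km
1–6: 4.688 km
2–3: 3.562 km
2–4: 0.903 km
2–5: 1.726 km
2–6: 4.012 km
3–4: 4.085 km
3–5: 2.303 km
3–6: 1.225 km
4–5: 1.908 km
4–6: 4.297 km
5–6: 2.390 km
Closest pair: 2–4 at 0.903 km.

2 and 4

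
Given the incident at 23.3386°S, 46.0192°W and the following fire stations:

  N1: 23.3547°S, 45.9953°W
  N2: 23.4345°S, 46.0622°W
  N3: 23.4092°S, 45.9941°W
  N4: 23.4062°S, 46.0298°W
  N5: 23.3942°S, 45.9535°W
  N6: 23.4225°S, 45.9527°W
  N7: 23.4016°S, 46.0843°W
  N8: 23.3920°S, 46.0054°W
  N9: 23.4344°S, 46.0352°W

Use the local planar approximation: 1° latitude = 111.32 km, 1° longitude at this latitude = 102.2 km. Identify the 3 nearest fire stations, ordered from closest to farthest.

N1, N8, N4

Distances from 23.3386°S, 46.0192°W:
N1: √((-0.0161·111.32)² + (0.0239·102.2)²) = √(3.212167 + 5.966197) = 3.0296 km
N2: √((-0.0959·111.32)² + (-0.0430·102.2)²) = √(113.968179 + 19.312509) = 11.5447 km
N3: √((-0.0706·111.32)² + (0.0251·102.2)²) = √(61.766899 + 6.580354) = 8.2672 km
N4: √((-0.0676·111.32)² + (-0.0106·102.2)²) = √(56.629117 + 1.173582) = 7.6028 km
N5: √((-0.0556·111.32)² + (0.0657·102.2)²) = √(38.308573 + 45.085047) = 9.1320 km
N6: √((-0.0839·111.32)² + (0.0665·102.2)²) = √(87.230893 + 46.189694) = 11.5508 km
N7: √((-0.0630·111.32)² + (-0.0651·102.2)²) = √(49.184413 + 44.265336) = 9.6669 km
N8: √((-0.0534·111.32)² + (0.0138·102.2)²) = √(35.336938 + 1.989115) = 6.1095 km
N9: √((-0.0958·111.32)² + (-0.0160·102.2)²) = √(113.730622 + 2.673879) = 10.7891 km
Sorted: N1 (3.0296 km) < N8 (6.1095 km) < N4 (7.6028 km) < N3 (8.2672 km) < N5 (9.1320 km) < …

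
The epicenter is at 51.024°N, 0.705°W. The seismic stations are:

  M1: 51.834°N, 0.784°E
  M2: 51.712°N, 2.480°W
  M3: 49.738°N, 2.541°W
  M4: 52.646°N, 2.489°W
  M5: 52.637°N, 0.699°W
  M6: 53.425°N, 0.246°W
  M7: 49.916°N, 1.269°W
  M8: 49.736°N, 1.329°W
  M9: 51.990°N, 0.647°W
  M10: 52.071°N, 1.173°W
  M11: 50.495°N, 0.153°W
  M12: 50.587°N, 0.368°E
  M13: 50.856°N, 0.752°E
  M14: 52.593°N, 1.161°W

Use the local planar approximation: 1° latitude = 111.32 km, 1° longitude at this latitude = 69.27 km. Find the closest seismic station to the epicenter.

Distances from 51.024°N, 0.705°W:
M1: 137.000 km
M2: 144.857 km
M3: 191.491 km
M4: 218.801 km
M5: 179.560 km
M6: 269.164 km
M7: 129.382 km
M8: 149.754 km
M9: 107.610 km
M10: 120.977 km
M11: 70.213 km
M12: 88.831 km
M13: 102.644 km
M14: 177.494 km
Minimum: M11 at 70.213 km.

M11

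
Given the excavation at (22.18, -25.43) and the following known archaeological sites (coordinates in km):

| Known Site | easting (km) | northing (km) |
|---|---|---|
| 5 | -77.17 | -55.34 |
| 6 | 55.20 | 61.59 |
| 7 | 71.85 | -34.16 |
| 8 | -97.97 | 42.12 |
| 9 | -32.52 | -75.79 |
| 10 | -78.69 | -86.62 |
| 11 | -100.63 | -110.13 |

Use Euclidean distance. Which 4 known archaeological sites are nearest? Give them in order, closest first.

7, 9, 6, 5

Distances from (22.18, -25.43):
5: √((-99.35)² + (-29.91)²) = √(9870.4225 + 894.6081) = 103.75 km
6: √((33.02)² + (87.02)²) = √(1090.3204 + 7572.4804) = 93.07 km
7: √((49.67)² + (-8.73)²) = √(2467.1089 + 76.2129) = 50.43 km
8: √((-120.15)² + (67.55)²) = √(14436.0225 + 4563.0025) = 137.84 km
9: √((-54.70)² + (-50.36)²) = √(2992.0900 + 2536.1296) = 74.35 km
10: √((-100.87)² + (-61.19)²) = √(10174.7569 + 3744.2161) = 117.98 km
11: √((-122.81)² + (-84.70)²) = √(15082.2961 + 7174.0900) = 149.19 km
Sorted: 7 (50.43 km) < 9 (74.35 km) < 6 (93.07 km) < 5 (103.75 km) < 10 (117.98 km) < 8 (137.84 km) < …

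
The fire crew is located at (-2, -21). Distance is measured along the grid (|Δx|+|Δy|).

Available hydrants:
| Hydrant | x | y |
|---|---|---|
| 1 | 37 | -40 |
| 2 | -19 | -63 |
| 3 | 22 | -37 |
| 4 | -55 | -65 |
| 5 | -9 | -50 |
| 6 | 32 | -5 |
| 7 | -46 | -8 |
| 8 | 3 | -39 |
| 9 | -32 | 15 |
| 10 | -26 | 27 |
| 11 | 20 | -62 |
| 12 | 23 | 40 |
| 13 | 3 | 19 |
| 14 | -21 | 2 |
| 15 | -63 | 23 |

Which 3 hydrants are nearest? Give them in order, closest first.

8, 5, 3

Distances from (-2, -21):
1: 58
2: 59
3: 40
4: 97
5: 36
6: 50
7: 57
8: 23
9: 66
10: 72
11: 63
12: 86
13: 45
14: 42
15: 105
Sorted: 8 (23) < 5 (36) < 3 (40) < 14 (42) < 13 (45) < …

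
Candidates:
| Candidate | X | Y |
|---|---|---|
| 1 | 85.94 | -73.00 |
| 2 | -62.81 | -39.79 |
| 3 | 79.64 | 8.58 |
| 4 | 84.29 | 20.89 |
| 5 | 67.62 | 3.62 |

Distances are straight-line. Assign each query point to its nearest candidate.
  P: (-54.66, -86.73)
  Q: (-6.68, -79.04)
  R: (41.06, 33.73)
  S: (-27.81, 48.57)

P at (-54.66, -86.73):
  1: √((140.60)² + (13.73)²) = √(19768.3600 + 188.5129) = 141.27
  2: √((-8.15)² + (46.94)²) = √(66.4225 + 2203.3636) = 47.64
  3: √((134.30)² + (95.31)²) = √(18036.4900 + 9083.9961) = 164.68
  4: √((138.95)² + (107.62)²) = √(19307.1025 + 11582.0644) = 175.75
  5: √((122.28)² + (90.35)²) = √(14952.3984 + 8163.1225) = 152.04
  → nearest: 2 (47.64)
Q at (-6.68, -79.04):
  1: √((92.62)² + (6.04)²) = √(8578.4644 + 36.4816) = 92.82
  2: √((-56.13)² + (39.25)²) = √(3150.5769 + 1540.5625) = 68.49
  3: √((86.32)² + (87.62)²) = √(7451.1424 + 7677.2644) = 123.00
  4: √((90.97)² + (99.93)²) = √(8275.5409 + 9986.0049) = 135.14
  5: √((74.30)² + (82.66)²) = √(5520.4900 + 6832.6756) = 111.14
  → nearest: 2 (68.49)
R at (41.06, 33.73):
  1: √((44.88)² + (-106.73)²) = √(2014.2144 + 11391.2929) = 115.78
  2: √((-103.87)² + (-73.52)²) = √(10788.9769 + 5405.1904) = 127.26
  3: √((38.58)² + (-25.15)²) = √(1488.4164 + 632.5225) = 46.05
  4: √((43.23)² + (-12.84)²) = √(1868.8329 + 164.8656) = 45.10
  5: √((26.56)² + (-30.11)²) = √(705.4336 + 906.6121) = 40.15
  → nearest: 5 (40.15)
S at (-27.81, 48.57):
  1: √((113.75)² + (-121.57)²) = √(12939.0625 + 14779.2649) = 166.49
  2: √((-35.00)² + (-88.36)²) = √(1225.0000 + 7807.4896) = 95.04
  3: √((107.45)² + (-39.99)²) = √(11545.5025 + 1599.2001) = 114.65
  4: √((112.10)² + (-27.68)²) = √(12566.4100 + 766.1824) = 115.47
  5: √((95.43)² + (-44.95)²) = √(9106.8849 + 2020.5025) = 105.49
  → nearest: 2 (95.04)

P→2; Q→2; R→5; S→2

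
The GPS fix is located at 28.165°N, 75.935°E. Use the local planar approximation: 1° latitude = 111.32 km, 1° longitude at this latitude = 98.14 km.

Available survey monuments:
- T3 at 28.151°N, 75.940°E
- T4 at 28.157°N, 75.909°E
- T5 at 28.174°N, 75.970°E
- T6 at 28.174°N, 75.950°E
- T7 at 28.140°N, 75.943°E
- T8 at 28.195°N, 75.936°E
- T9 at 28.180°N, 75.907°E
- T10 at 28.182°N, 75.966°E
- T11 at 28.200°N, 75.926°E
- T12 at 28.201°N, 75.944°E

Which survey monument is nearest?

T3

Distances from 28.165°N, 75.935°E:
T3: √((-0.014·111.32)² + (0.005·98.14)²) = √(2.42886 + 0.24079) = 1.634 km
T4: √((-0.008·111.32)² + (-0.026·98.14)²) = √(0.79310 + 6.51087) = 2.703 km
T5: √((0.009·111.32)² + (0.035·98.14)²) = √(1.00376 + 11.79854) = 3.578 km
T6: √((0.009·111.32)² + (0.015·98.14)²) = √(1.00376 + 2.16708) = 1.781 km
T7: √((-0.025·111.32)² + (0.008·98.14)²) = √(7.74509 + 0.61641) = 2.892 km
T8: √((0.030·111.32)² + (0.001·98.14)²) = √(11.15293 + 0.00963) = 3.341 km
T9: √((0.015·111.32)² + (-0.028·98.14)²) = √(2.78823 + 7.55106) = 3.215 km
T10: √((0.017·111.32)² + (0.031·98.14)²) = √(3.58133 + 9.25583) = 3.583 km
T11: √((0.035·111.32)² + (-0.009·98.14)²) = √(15.18037 + 0.78015) = 3.995 km
T12: √((0.036·111.32)² + (0.009·98.14)²) = √(16.06022 + 0.78015) = 4.104 km
Minimum: T3 at 1.634 km.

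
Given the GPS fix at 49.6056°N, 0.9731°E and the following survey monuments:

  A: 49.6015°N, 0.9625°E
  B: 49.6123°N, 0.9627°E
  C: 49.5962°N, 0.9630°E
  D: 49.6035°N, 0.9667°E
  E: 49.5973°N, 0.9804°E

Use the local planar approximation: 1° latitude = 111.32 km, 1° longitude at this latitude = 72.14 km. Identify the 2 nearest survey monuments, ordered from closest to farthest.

D, A

Distances from 49.6056°N, 0.9731°E:
A: √((-0.0041·111.32)² + (-0.0106·72.14)²) = √(0.208312 + 0.584742) = 0.8905 km
B: √((0.0067·111.32)² + (-0.0104·72.14)²) = √(0.556283 + 0.562884) = 1.0579 km
C: √((-0.0094·111.32)² + (-0.0101·72.14)²) = √(1.094970 + 0.530878) = 1.2751 km
D: √((-0.0021·111.32)² + (-0.0064·72.14)²) = √(0.054649 + 0.213163) = 0.5175 km
E: √((-0.0083·111.32)² + (0.0073·72.14)²) = √(0.853695 + 0.277331) = 1.0635 km
Sorted: D (0.5175 km) < A (0.8905 km) < B (1.0579 km) < E (1.0635 km) < …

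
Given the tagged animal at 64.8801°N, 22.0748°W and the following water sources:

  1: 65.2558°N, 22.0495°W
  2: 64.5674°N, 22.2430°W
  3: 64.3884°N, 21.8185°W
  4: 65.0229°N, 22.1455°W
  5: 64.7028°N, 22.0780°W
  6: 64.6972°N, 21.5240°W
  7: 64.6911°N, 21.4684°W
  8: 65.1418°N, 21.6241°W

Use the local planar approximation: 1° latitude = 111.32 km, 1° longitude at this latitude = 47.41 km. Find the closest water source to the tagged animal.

Distances from 64.8801°N, 22.0748°W:
1: √((0.3757·111.32)² + (0.0253·47.41)²) = √(1749.156972 + 1.438735) = 41.8401 km
2: √((-0.3127·111.32)² + (-0.1682·47.41)²) = √(1211.719670 + 63.590449) = 35.7115 km
3: √((-0.4917·111.32)² + (0.2563·47.41)²) = √(2996.034513 + 147.651248) = 56.0686 km
4: √((0.1428·111.32)² + (-0.0707·47.41)²) = √(252.698585 + 11.235146) = 16.2460 km
5: √((-0.1773·111.32)² + (-0.0032·47.41)²) = √(389.550590 + 0.023017) = 19.7376 km
6: √((-0.1829·111.32)² + (0.5508·47.41)²) = √(414.547028 + 681.911122) = 33.1128 km
7: √((-0.1890·111.32)² + (0.6064·47.41)²) = √(442.659719 + 826.529380) = 35.6257 km
8: √((0.2617·111.32)² + (0.4507·47.41)²) = √(848.699293 + 456.578048) = 36.1286 km
Minimum: 4 at 16.2460 km.

4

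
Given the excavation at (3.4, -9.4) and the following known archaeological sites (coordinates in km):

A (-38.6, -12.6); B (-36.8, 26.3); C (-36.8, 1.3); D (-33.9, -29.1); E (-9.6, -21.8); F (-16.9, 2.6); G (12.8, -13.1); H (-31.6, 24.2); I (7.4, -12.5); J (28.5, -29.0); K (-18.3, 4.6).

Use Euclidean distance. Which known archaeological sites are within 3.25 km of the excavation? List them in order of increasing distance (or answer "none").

none

Distances from (3.4, -9.4):
A: 42.1 km
B: 53.8 km
C: 41.6 km
D: 42.2 km
E: 18.0 km
F: 23.6 km
G: 10.1 km
H: 48.5 km
I: 5.1 km
J: 31.8 km
K: 25.8 km
Threshold 3.25 km: none within range.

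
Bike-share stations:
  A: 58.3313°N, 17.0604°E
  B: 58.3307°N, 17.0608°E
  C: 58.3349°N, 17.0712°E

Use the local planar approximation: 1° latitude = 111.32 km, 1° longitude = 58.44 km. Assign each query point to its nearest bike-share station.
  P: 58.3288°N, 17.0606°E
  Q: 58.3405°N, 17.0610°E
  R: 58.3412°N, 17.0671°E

P→B; Q→C; R→C

P at 58.3288°N, 17.0606°E:
  A: 0.2785 km
  B: 0.2118 km
  C: 0.9192 km
  → nearest: B (0.2118 km)
Q at 58.3405°N, 17.0610°E:
  A: 1.0247 km
  B: 1.0910 km
  C: 0.8625 km
  → nearest: C (0.8625 km)
R at 58.3412°N, 17.0671°E:
  A: 1.1696 km
  B: 1.2255 km
  C: 0.7411 km
  → nearest: C (0.7411 km)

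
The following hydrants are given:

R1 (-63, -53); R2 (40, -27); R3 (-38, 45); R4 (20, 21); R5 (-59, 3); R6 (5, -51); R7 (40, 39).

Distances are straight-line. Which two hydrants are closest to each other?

Pairwise distances:
R1–R2: 106.23
R1–R3: 101.14
R1–R4: 111.20
R1–R5: 56.14
R1–R6: 68.03
R1–R7: 138.11
R2–R3: 106.15
R2–R4: 52.00
R2–R5: 103.45
R2–R6: 42.44
R2–R7: 66.00
R3–R4: 62.77
R3–R5: 46.96
R3–R6: 105.19
R3–R7: 78.23
R4–R5: 81.02
R4–R6: 73.55
R4–R7: 26.91
R5–R6: 83.74
R5–R7: 105.34
R6–R7: 96.57
Closest pair: R4–R7 at 26.91.

R4 and R7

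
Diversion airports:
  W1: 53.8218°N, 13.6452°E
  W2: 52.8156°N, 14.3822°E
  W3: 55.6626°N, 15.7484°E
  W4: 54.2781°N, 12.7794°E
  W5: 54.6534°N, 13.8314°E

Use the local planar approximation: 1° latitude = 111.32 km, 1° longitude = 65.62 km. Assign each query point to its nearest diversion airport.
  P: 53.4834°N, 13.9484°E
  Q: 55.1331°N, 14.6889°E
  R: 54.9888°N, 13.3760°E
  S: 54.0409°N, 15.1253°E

P at 53.4834°N, 13.9484°E:
  W1: 42.6020 km
  W2: 79.6032 km
  W3: 269.8158 km
  W4: 117.0924 km
  W5: 130.4705 km
  → nearest: W1 (42.6020 km)
Q at 55.1331°N, 14.6889°E:
  W1: 161.2419 km
  W2: 258.7679 km
  W3: 91.1484 km
  W4: 157.3512 km
  W5: 77.5745 km
  → nearest: W5 (77.5745 km)
R at 54.9888°N, 13.3760°E:
  W1: 131.1060 km
  W2: 250.7691 km
  W3: 172.8045 km
  W4: 88.2714 km
  W5: 47.8231 km
  → nearest: W5 (47.8231 km)
S at 54.0409°N, 15.1253°E:
  W1: 100.1398 km
  W2: 144.8545 km
  W3: 185.1001 km
  W4: 156.1862 km
  W5: 108.8943 km
  → nearest: W1 (100.1398 km)

P→W1; Q→W5; R→W5; S→W1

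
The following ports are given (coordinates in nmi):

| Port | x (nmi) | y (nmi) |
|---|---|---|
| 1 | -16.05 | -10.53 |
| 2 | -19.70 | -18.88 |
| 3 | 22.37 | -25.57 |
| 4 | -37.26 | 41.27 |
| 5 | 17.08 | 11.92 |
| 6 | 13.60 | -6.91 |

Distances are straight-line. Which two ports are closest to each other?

Pairwise distances:
1–2: 9.11 nmi
1–3: 41.26 nmi
1–4: 55.97 nmi
1–5: 40.02 nmi
1–6: 29.87 nmi
2–3: 42.60 nmi
2–4: 62.66 nmi
2–5: 47.97 nmi
2–6: 35.39 nmi
3–4: 89.57 nmi
3–5: 37.86 nmi
3–6: 20.62 nmi
4–5: 61.76 nmi
4–6: 70.06 nmi
5–6: 19.15 nmi
Closest pair: 1–2 at 9.11 nmi.

1 and 2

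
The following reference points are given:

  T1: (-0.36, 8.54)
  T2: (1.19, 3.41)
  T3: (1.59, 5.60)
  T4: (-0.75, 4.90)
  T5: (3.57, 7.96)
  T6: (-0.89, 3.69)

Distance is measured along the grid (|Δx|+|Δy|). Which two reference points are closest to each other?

T4 and T6

Pairwise distances:
T1–T2: 6.68
T1–T3: 4.89
T1–T4: 4.03
T1–T5: 4.51
T1–T6: 5.38
T2–T3: 2.59
T2–T4: 3.43
T2–T5: 6.93
T2–T6: 2.36
T3–T4: 3.04
T3–T5: 4.34
T3–T6: 4.39
T4–T5: 7.38
T4–T6: 1.35
T5–T6: 8.73
Closest pair: T4–T6 at 1.35.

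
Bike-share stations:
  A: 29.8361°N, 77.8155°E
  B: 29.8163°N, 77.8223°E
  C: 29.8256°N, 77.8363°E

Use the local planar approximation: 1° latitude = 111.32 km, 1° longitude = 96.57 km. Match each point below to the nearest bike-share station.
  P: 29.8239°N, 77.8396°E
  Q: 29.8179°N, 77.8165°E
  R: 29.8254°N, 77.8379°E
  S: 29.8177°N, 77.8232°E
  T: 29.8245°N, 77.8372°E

P→C; Q→B; R→C; S→B; T→C

P at 29.8239°N, 77.8396°E:
  A: 2.6946 km
  B: 1.8727 km
  C: 0.3706 km
  → nearest: C (0.3706 km)
Q at 29.8179°N, 77.8165°E:
  A: 2.0283 km
  B: 0.5877 km
  C: 2.0954 km
  → nearest: B (0.5877 km)
R at 29.8254°N, 77.8379°E:
  A: 2.4694 km
  B: 1.8154 km
  C: 0.1561 km
  → nearest: C (0.1561 km)
S at 29.8177°N, 77.8232°E:
  A: 2.1791 km
  B: 0.1784 km
  C: 1.5407 km
  → nearest: B (0.1784 km)
T at 29.8245°N, 77.8372°E:
  A: 2.4615 km
  B: 1.7040 km
  C: 0.1502 km
  → nearest: C (0.1502 km)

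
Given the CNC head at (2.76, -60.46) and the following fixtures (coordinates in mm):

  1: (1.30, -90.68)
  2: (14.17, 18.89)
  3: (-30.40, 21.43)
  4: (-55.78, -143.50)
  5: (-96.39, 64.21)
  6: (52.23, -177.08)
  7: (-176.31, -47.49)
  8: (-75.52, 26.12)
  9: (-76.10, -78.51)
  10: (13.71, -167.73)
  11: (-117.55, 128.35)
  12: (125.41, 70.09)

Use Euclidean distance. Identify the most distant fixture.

11

Distances from (2.76, -60.46):
1: 30.26 mm
2: 80.17 mm
3: 88.35 mm
4: 101.60 mm
5: 159.29 mm
6: 126.68 mm
7: 179.54 mm
8: 116.72 mm
9: 80.90 mm
10: 107.83 mm
11: 223.88 mm
12: 179.13 mm
Maximum: 11 at 223.88 mm.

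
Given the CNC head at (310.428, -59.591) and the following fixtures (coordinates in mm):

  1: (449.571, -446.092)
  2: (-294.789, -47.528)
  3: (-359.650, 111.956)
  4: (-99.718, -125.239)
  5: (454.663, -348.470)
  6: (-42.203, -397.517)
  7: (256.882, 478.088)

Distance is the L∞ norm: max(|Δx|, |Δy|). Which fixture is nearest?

Distances from (310.428, -59.591):
1: max(|139.143|, |-386.501|) = 386.501 mm
2: max(|-605.217|, |12.063|) = 605.217 mm
3: max(|-670.078|, |171.547|) = 670.078 mm
4: max(|-410.146|, |-65.648|) = 410.146 mm
5: max(|144.235|, |-288.879|) = 288.879 mm
6: max(|-352.631|, |-337.926|) = 352.631 mm
7: max(|-53.546|, |537.679|) = 537.679 mm
Minimum: 5 at 288.879 mm.

5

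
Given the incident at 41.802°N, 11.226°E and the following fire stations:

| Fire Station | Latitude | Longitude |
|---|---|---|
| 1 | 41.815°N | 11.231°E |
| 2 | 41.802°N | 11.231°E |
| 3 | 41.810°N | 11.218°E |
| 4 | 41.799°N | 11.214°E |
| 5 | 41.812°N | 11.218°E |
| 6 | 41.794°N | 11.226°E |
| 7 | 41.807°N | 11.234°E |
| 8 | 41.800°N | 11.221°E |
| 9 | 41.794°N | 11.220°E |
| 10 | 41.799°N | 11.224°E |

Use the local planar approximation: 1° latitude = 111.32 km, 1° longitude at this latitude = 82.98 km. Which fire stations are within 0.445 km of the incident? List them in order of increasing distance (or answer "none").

10, 2

Distances from 41.802°N, 11.226°E:
1: √((0.013·111.32)² + (0.005·82.98)²) = √(2.09427 + 0.17214) = 1.505 km
2: √((0.000·111.32)² + (0.005·82.98)²) = √(0.00000 + 0.17214) = 0.415 km
3: √((0.008·111.32)² + (-0.008·82.98)²) = √(0.79310 + 0.44068) = 1.111 km
4: √((-0.003·111.32)² + (-0.012·82.98)²) = √(0.11153 + 0.99154) = 1.050 km
5: √((0.010·111.32)² + (-0.008·82.98)²) = √(1.23921 + 0.44068) = 1.296 km
6: √((-0.008·111.32)² + (0.000·82.98)²) = √(0.79310 + 0.00000) = 0.891 km
7: √((0.005·111.32)² + (0.008·82.98)²) = √(0.30980 + 0.44068) = 0.866 km
8: √((-0.002·111.32)² + (-0.005·82.98)²) = √(0.04957 + 0.17214) = 0.471 km
9: √((-0.008·111.32)² + (-0.006·82.98)²) = √(0.79310 + 0.24788) = 1.020 km
10: √((-0.003·111.32)² + (-0.002·82.98)²) = √(0.11153 + 0.02754) = 0.373 km
Threshold 0.445 km: 10 (0.373 km), 2 (0.415 km) are within range.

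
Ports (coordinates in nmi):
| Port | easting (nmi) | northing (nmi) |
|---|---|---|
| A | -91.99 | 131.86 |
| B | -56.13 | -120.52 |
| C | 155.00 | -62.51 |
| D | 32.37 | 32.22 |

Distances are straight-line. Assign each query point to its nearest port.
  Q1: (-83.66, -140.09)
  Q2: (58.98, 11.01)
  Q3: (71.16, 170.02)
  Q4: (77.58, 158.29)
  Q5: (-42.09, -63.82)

Q1→B; Q2→D; Q3→D; Q4→D; Q5→B

Q1 at (-83.66, -140.09):
  A: √((-8.33)² + (271.95)²) = √(69.3889 + 73956.8025) = 272.08 nmi
  B: √((27.53)² + (19.57)²) = √(757.9009 + 382.9849) = 33.78 nmi
  C: √((238.66)² + (77.58)²) = √(56958.5956 + 6018.6564) = 250.95 nmi
  D: √((116.03)² + (172.31)²) = √(13462.9609 + 29690.7361) = 207.73 nmi
  → nearest: B (33.78 nmi)
Q2 at (58.98, 11.01):
  A: √((-150.97)² + (120.85)²) = √(22791.9409 + 14604.7225) = 193.38 nmi
  B: √((-115.11)² + (-131.53)²) = √(13250.3121 + 17300.1409) = 174.79 nmi
  C: √((96.02)² + (-73.52)²) = √(9219.8404 + 5405.1904) = 120.93 nmi
  D: √((-26.61)² + (21.21)²) = √(708.0921 + 449.8641) = 34.03 nmi
  → nearest: D (34.03 nmi)
Q3 at (71.16, 170.02):
  A: √((-163.15)² + (-38.16)²) = √(26617.9225 + 1456.1856) = 167.55 nmi
  B: √((-127.29)² + (-290.54)²) = √(16202.7441 + 84413.4916) = 317.20 nmi
  C: √((83.84)² + (-232.53)²) = √(7029.1456 + 54070.2009) = 247.18 nmi
  D: √((-38.79)² + (-137.80)²) = √(1504.6641 + 18988.8400) = 143.16 nmi
  → nearest: D (143.16 nmi)
Q4 at (77.58, 158.29):
  A: √((-169.57)² + (-26.43)²) = √(28753.9849 + 698.5449) = 171.62 nmi
  B: √((-133.71)² + (-278.81)²) = √(17878.3641 + 77735.0161) = 309.21 nmi
  C: √((77.42)² + (-220.80)²) = √(5993.8564 + 48752.6400) = 233.98 nmi
  D: √((-45.21)² + (-126.07)²) = √(2043.9441 + 15893.6449) = 133.93 nmi
  → nearest: D (133.93 nmi)
Q5 at (-42.09, -63.82):
  A: √((-49.90)² + (195.68)²) = √(2490.0100 + 38290.6624) = 201.94 nmi
  B: √((-14.04)² + (-56.70)²) = √(197.1216 + 3214.8900) = 58.41 nmi
  C: √((197.09)² + (1.31)²) = √(38844.4681 + 1.7161) = 197.09 nmi
  D: √((74.46)² + (96.04)²) = √(5544.2916 + 9223.6816) = 121.52 nmi
  → nearest: B (58.41 nmi)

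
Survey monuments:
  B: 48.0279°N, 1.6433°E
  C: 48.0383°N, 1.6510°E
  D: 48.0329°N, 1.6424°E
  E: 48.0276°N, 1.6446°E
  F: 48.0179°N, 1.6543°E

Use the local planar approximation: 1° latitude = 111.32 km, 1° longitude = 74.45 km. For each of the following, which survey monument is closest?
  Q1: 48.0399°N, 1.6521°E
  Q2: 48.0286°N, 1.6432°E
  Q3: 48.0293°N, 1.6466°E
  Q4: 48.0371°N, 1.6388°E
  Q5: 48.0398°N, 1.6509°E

Q1→C; Q2→B; Q3→E; Q4→D; Q5→C

Q1 at 48.0399°N, 1.6521°E:
  B: √((-0.0120·111.32)² + (-0.0088·74.45)²) = √(1.784469 + 0.429235) = 1.4879 km
  C: √((-0.0016·111.32)² + (-0.0011·74.45)²) = √(0.031724 + 0.006707) = 0.1960 km
  D: √((-0.0070·111.32)² + (-0.0097·74.45)²) = √(0.607215 + 0.521522) = 1.0624 km
  E: √((-0.0123·111.32)² + (-0.0075·74.45)²) = √(1.874807 + 0.311783) = 1.4787 km
  F: √((-0.0220·111.32)² + (0.0022·74.45)²) = √(5.997797 + 0.026827) = 2.4545 km
  → nearest: C (0.1960 km)
Q2 at 48.0286°N, 1.6432°E:
  B: √((-0.0007·111.32)² + (0.0001·74.45)²) = √(0.006072 + 0.000055) = 0.0783 km
  C: √((0.0097·111.32)² + (0.0078·74.45)²) = √(1.165977 + 0.337224) = 1.2261 km
  D: √((0.0043·111.32)² + (-0.0008·74.45)²) = √(0.229131 + 0.003547) = 0.4824 km
  E: √((-0.0010·111.32)² + (0.0014·74.45)²) = √(0.012392 + 0.010864) = 0.1525 km
  F: √((-0.0107·111.32)² + (0.0111·74.45)²) = √(1.418776 + 0.682929) = 1.4497 km
  → nearest: B (0.0783 km)
Q3 at 48.0293°N, 1.6466°E:
  B: √((-0.0014·111.32)² + (-0.0033·74.45)²) = √(0.024289 + 0.060361) = 0.2909 km
  C: √((0.0090·111.32)² + (0.0044·74.45)²) = √(1.003764 + 0.107309) = 1.0541 km
  D: √((0.0036·111.32)² + (-0.0042·74.45)²) = √(0.160602 + 0.097775) = 0.5083 km
  E: √((-0.0017·111.32)² + (-0.0020·74.45)²) = √(0.035813 + 0.022171) = 0.2408 km
  F: √((-0.0114·111.32)² + (0.0077·74.45)²) = √(1.610483 + 0.328633) = 1.3925 km
  → nearest: E (0.2408 km)
Q4 at 48.0371°N, 1.6388°E:
  B: √((-0.0092·111.32)² + (0.0045·74.45)²) = √(1.048871 + 0.112242) = 1.0775 km
  C: √((0.0012·111.32)² + (0.0122·74.45)²) = √(0.017845 + 0.824991) = 0.9181 km
  D: √((-0.0042·111.32)² + (0.0036·74.45)²) = √(0.218597 + 0.071835) = 0.5389 km
  E: √((-0.0095·111.32)² + (0.0058·74.45)²) = √(1.118391 + 0.186460) = 1.1423 km
  F: √((-0.0192·111.32)² + (0.0155·74.45)²) = √(4.568239 + 1.331658) = 2.4290 km
  → nearest: D (0.5389 km)
Q5 at 48.0398°N, 1.6509°E:
  B: √((-0.0119·111.32)² + (-0.0076·74.45)²) = √(1.754851 + 0.320152) = 1.4405 km
  C: √((-0.0015·111.32)² + (0.0001·74.45)²) = √(0.027882 + 0.000055) = 0.1671 km
  D: √((-0.0069·111.32)² + (-0.0085·74.45)²) = √(0.589990 + 0.400467) = 0.9952 km
  E: √((-0.0122·111.32)² + (-0.0063·74.45)²) = √(1.844446 + 0.219994) = 1.4368 km
  F: √((-0.0219·111.32)² + (0.0034·74.45)²) = √(5.943395 + 0.064075) = 2.4510 km
  → nearest: C (0.1671 km)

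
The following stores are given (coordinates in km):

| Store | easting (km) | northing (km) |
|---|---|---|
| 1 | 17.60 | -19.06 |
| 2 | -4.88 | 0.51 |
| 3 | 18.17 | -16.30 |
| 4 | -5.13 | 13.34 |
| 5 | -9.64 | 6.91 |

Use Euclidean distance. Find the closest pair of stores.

1 and 3

Pairwise distances:
1–3: √((0.57)² + (2.76)²) = √(0.3249 + 7.6176) = 2.82 km
4–5: √((-4.51)² + (-6.43)²) = √(20.3401 + 41.3449) = 7.85 km
2–5: √((-4.76)² + (6.40)²) = √(22.6576 + 40.9600) = 7.98 km
2–4: √((-0.25)² + (12.83)²) = √(0.0625 + 164.6089) = 12.83 km
2–3: √((23.05)² + (-16.81)²) = √(531.3025 + 282.5761) = 28.53 km
1–2: √((-22.48)² + (19.57)²) = √(505.3504 + 382.9849) = 29.80 km
3–5: √((-27.81)² + (23.21)²) = √(773.3961 + 538.7041) = 36.22 km
1–5: √((-27.24)² + (25.97)²) = √(742.0176 + 674.4409) = 37.64 km
3–4: √((-23.30)² + (29.64)²) = √(542.8900 + 878.5296) = 37.70 km
1–4: √((-22.73)² + (32.40)²) = √(516.6529 + 1049.7600) = 39.58 km
Closest pair: 1–3 at 2.82 km.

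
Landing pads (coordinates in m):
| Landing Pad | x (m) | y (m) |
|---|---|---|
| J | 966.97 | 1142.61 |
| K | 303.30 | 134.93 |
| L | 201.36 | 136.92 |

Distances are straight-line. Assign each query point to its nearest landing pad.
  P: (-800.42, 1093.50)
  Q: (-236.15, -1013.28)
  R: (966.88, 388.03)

P at (-800.42, 1093.50):
  J: √((1767.39)² + (49.11)²) = √(3123667.4121 + 2411.7921) = 1768.07 m
  K: √((1103.72)² + (-958.57)²) = √(1218197.8384 + 918856.4449) = 1461.87 m
  L: √((1001.78)² + (-956.58)²) = √(1003563.1684 + 915045.2964) = 1385.14 m
  → nearest: L (1385.14 m)
Q at (-236.15, -1013.28):
  J: √((1203.12)² + (2155.89)²) = √(1447497.7344 + 4647861.6921) = 2468.88 m
  K: √((539.45)² + (1148.21)²) = √(291006.3025 + 1318386.2041) = 1268.62 m
  L: √((437.51)² + (1150.20)²) = √(191415.0001 + 1322960.0400) = 1230.60 m
  → nearest: L (1230.60 m)
R at (966.88, 388.03):
  J: √((0.09)² + (754.58)²) = √(0.0081 + 569390.9764) = 754.58 m
  K: √((-663.58)² + (-253.10)²) = √(440338.4164 + 64059.6100) = 710.21 m
  L: √((-765.52)² + (-251.11)²) = √(586020.8704 + 63056.2321) = 805.65 m
  → nearest: K (710.21 m)

P→L; Q→L; R→K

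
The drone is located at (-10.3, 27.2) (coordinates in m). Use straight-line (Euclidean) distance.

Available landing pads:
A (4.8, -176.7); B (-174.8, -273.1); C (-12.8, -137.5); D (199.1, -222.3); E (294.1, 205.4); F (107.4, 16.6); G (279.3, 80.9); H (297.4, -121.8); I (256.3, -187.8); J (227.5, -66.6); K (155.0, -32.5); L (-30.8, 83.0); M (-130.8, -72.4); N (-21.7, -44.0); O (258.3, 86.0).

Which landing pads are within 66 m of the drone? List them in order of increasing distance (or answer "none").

Distances from (-10.3, 27.2):
A: √((15.1)² + (-203.9)²) = √(228.010 + 41575.210) = 204.5 m
B: √((-164.5)² + (-300.3)²) = √(27060.250 + 90180.090) = 342.4 m
C: √((-2.5)² + (-164.7)²) = √(6.250 + 27126.090) = 164.7 m
D: √((209.4)² + (-249.5)²) = √(43848.360 + 62250.250) = 325.7 m
E: √((304.4)² + (178.2)²) = √(92659.360 + 31755.240) = 352.7 m
F: √((117.7)² + (-10.6)²) = √(13853.290 + 112.360) = 118.2 m
G: √((289.6)² + (53.7)²) = √(83868.160 + 2883.690) = 294.5 m
H: √((307.7)² + (-149.0)²) = √(94679.290 + 22201.000) = 341.9 m
I: √((266.6)² + (-215.0)²) = √(71075.560 + 46225.000) = 342.5 m
J: √((237.8)² + (-93.8)²) = √(56548.840 + 8798.440) = 255.6 m
K: √((165.3)² + (-59.7)²) = √(27324.090 + 3564.090) = 175.8 m
L: √((-20.5)² + (55.8)²) = √(420.250 + 3113.640) = 59.4 m
M: √((-120.5)² + (-99.6)²) = √(14520.250 + 9920.160) = 156.3 m
N: √((-11.4)² + (-71.2)²) = √(129.960 + 5069.440) = 72.1 m
O: √((268.6)² + (58.8)²) = √(72145.960 + 3457.440) = 275.0 m
Threshold 66 m: L (59.4 m) is within range.

L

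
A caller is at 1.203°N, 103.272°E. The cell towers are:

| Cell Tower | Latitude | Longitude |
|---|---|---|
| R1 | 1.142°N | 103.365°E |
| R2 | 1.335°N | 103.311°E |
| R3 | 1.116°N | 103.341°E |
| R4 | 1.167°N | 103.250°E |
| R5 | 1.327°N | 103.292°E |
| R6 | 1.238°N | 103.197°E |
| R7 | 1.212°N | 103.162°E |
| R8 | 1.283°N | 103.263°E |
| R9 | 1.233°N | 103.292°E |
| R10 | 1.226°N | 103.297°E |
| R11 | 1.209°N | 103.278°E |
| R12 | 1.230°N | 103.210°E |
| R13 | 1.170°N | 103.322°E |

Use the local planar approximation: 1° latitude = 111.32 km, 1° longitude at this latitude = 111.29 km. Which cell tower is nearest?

Distances from 1.203°N, 103.272°E:
R1: √((-0.061·111.32)² + (0.093·111.29)²) = √(46.11116 + 107.12188) = 12.379 km
R2: √((0.132·111.32)² + (0.039·111.29)²) = √(215.92069 + 18.83829) = 15.322 km
R3: √((-0.087·111.32)² + (0.069·111.29)²) = √(93.79613 + 58.96719) = 12.360 km
R4: √((-0.036·111.32)² + (-0.022·111.29)²) = √(16.06022 + 5.99456) = 4.696 km
R5: √((0.124·111.32)² + (0.020·111.29)²) = √(190.54158 + 4.95419) = 13.982 km
R6: √((0.035·111.32)² + (-0.075·111.29)²) = √(15.18037 + 69.66824) = 9.211 km
R7: √((0.009·111.32)² + (-0.110·111.29)²) = √(1.00376 + 149.86412) = 12.283 km
R8: √((0.080·111.32)² + (-0.009·111.29)²) = √(79.30971 + 1.00322) = 8.962 km
R9: √((0.030·111.32)² + (0.020·111.29)²) = √(11.15293 + 4.95419) = 4.013 km
R10: √((0.023·111.32)² + (0.025·111.29)²) = √(6.55544 + 7.74092) = 3.781 km
R11: √((0.006·111.32)² + (0.006·111.29)²) = √(0.44612 + 0.44588) = 0.944 km
R12: √((0.027·111.32)² + (-0.062·111.29)²) = √(9.03387 + 47.60972) = 7.526 km
R13: √((-0.033·111.32)² + (0.050·111.29)²) = √(13.49504 + 30.96366) = 6.668 km
Minimum: R11 at 0.944 km.

R11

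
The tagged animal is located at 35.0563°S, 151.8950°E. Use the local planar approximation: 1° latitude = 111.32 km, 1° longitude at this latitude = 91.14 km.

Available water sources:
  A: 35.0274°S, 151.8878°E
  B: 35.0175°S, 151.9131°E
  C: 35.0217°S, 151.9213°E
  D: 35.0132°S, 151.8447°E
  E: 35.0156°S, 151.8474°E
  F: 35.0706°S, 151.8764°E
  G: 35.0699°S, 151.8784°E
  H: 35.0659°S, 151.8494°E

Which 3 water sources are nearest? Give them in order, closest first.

Distances from 35.0563°S, 151.8950°E:
A: √((0.0289·111.32)² + (-0.0072·91.14)²) = √(10.350041 + 0.430609) = 3.2834 km
B: √((0.0388·111.32)² + (0.0181·91.14)²) = √(18.655627 + 2.721292) = 4.6235 km
C: √((0.0346·111.32)² + (0.0263·91.14)²) = √(14.835377 + 5.745523) = 4.5366 km
D: √((0.0431·111.32)² + (-0.0503·91.14)²) = √(23.019768 + 21.016192) = 6.6360 km
E: √((0.0407·111.32)² + (-0.0476·91.14)²) = √(20.527460 + 18.820535) = 6.2728 km
F: √((-0.0143·111.32)² + (-0.0186·91.14)²) = √(2.534069 + 2.873717) = 2.3255 km
G: √((-0.0136·111.32)² + (-0.0166·91.14)²) = √(2.292051 + 2.288939) = 2.1403 km
H: √((-0.0096·111.32)² + (-0.0456·91.14)²) = √(1.142060 + 17.272203) = 4.2912 km
Sorted: G (2.1403 km) < F (2.3255 km) < A (3.2834 km) < H (4.2912 km) < C (4.5366 km) < …

G, F, A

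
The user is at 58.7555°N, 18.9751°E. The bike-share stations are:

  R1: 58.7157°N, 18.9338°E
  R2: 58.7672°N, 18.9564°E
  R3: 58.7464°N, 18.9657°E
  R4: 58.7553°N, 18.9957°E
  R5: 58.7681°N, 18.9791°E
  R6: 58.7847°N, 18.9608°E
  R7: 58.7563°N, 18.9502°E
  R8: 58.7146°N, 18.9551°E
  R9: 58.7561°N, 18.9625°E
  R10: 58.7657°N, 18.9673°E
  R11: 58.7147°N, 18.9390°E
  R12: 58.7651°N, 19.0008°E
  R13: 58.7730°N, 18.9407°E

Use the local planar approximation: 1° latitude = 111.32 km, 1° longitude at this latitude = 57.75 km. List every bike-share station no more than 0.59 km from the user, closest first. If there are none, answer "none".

none

Distances from 58.7555°N, 18.9751°E:
R1: √((-0.0398·111.32)² + (-0.0413·57.75)²) = √(19.629649 + 5.688583) = 5.0317 km
R2: √((0.0117·111.32)² + (-0.0187·57.75)²) = √(1.696360 + 1.166238) = 1.6919 km
R3: √((-0.0091·111.32)² + (-0.0094·57.75)²) = √(1.026193 + 0.294686) = 1.1493 km
R4: √((-0.0002·111.32)² + (0.0206·57.75)²) = √(0.000496 + 1.415267) = 1.1899 km
R5: √((0.0126·111.32)² + (0.0040·57.75)²) = √(1.967377 + 0.053361) = 1.4215 km
R6: √((0.0292·111.32)² + (-0.0143·57.75)²) = √(10.566036 + 0.681987) = 3.3538 km
R7: √((0.0008·111.32)² + (-0.0249·57.75)²) = √(0.007931 + 2.067772) = 1.4407 km
R8: √((-0.0409·111.32)² + (-0.0200·57.75)²) = √(20.729700 + 1.334025) = 4.6972 km
R9: √((0.0006·111.32)² + (-0.0126·57.75)²) = √(0.004461 + 0.529475) = 0.7307 km
R10: √((0.0102·111.32)² + (-0.0078·57.75)²) = √(1.289278 + 0.202905) = 1.2215 km
R11: √((-0.0408·111.32)² + (-0.0361·57.75)²) = √(20.628456 + 4.346287) = 4.9975 km
R12: √((0.0096·111.32)² + (0.0257·57.75)²) = √(1.142060 + 2.202775) = 1.8289 km
R13: √((0.0175·111.32)² + (-0.0344·57.75)²) = √(3.795094 + 3.946580) = 2.7824 km
Threshold 0.59 km: none within range.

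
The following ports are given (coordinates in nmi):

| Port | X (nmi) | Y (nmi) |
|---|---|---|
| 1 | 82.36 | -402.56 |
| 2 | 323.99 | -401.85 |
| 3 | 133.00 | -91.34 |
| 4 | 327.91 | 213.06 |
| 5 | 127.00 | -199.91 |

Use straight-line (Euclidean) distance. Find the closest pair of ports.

3 and 5

Pairwise distances:
3–5: 108.74 nmi
1–5: 207.51 nmi
1–2: 241.63 nmi
2–5: 282.11 nmi
1–3: 315.31 nmi
3–4: 361.45 nmi
2–3: 364.55 nmi
4–5: 459.25 nmi
2–4: 614.92 nmi
1–4: 662.78 nmi
Closest pair: 3–5 at 108.74 nmi.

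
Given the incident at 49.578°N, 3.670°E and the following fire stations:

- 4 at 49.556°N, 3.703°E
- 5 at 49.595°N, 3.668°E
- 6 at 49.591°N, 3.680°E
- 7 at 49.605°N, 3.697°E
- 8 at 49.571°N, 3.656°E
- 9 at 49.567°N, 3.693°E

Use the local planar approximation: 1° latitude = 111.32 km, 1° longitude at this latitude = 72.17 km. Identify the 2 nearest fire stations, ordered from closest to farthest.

Distances from 49.578°N, 3.670°E:
4: √((-0.022·111.32)² + (0.033·72.17)²) = √(5.99780 + 5.67207) = 3.416 km
5: √((0.017·111.32)² + (-0.002·72.17)²) = √(3.58133 + 0.02083) = 1.898 km
6: √((0.013·111.32)² + (0.010·72.17)²) = √(2.09427 + 0.52085) = 1.617 km
7: √((0.027·111.32)² + (0.027·72.17)²) = √(9.03387 + 3.79700) = 3.582 km
8: √((-0.007·111.32)² + (-0.014·72.17)²) = √(0.60721 + 1.02087) = 1.276 km
9: √((-0.011·111.32)² + (0.023·72.17)²) = √(1.49945 + 2.75530) = 2.063 km
Sorted: 8 (1.276 km) < 6 (1.617 km) < 5 (1.898 km) < 9 (2.063 km) < …

8, 6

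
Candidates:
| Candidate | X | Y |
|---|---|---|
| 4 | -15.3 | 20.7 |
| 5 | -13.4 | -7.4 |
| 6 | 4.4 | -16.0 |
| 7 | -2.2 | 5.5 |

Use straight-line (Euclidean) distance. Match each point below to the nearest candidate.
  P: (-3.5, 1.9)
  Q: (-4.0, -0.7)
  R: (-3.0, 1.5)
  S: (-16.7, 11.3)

P→7; Q→7; R→7; S→4

P at (-3.5, 1.9):
  4: √((-11.8)² + (18.8)²) = √(139.2400 + 353.4400) = 22.20
  5: √((-9.9)² + (-9.3)²) = √(98.0100 + 86.4900) = 13.58
  6: √((7.9)² + (-17.9)²) = √(62.4100 + 320.4100) = 19.57
  7: √((1.3)² + (3.6)²) = √(1.6900 + 12.9600) = 3.83
  → nearest: 7 (3.83)
Q at (-4.0, -0.7):
  4: √((-11.3)² + (21.4)²) = √(127.6900 + 457.9600) = 24.20
  5: √((-9.4)² + (-6.7)²) = √(88.3600 + 44.8900) = 11.54
  6: √((8.4)² + (-15.3)²) = √(70.5600 + 234.0900) = 17.45
  7: √((1.8)² + (6.2)²) = √(3.2400 + 38.4400) = 6.46
  → nearest: 7 (6.46)
R at (-3.0, 1.5):
  4: √((-12.3)² + (19.2)²) = √(151.2900 + 368.6400) = 22.80
  5: √((-10.4)² + (-8.9)²) = √(108.1600 + 79.2100) = 13.69
  6: √((7.4)² + (-17.5)²) = √(54.7600 + 306.2500) = 19.00
  7: √((0.8)² + (4.0)²) = √(0.6400 + 16.0000) = 4.08
  → nearest: 7 (4.08)
S at (-16.7, 11.3):
  4: √((1.4)² + (9.4)²) = √(1.9600 + 88.3600) = 9.50
  5: √((3.3)² + (-18.7)²) = √(10.8900 + 349.6900) = 18.99
  6: √((21.1)² + (-27.3)²) = √(445.2100 + 745.2900) = 34.50
  7: √((14.5)² + (-5.8)²) = √(210.2500 + 33.6400) = 15.62
  → nearest: 4 (9.50)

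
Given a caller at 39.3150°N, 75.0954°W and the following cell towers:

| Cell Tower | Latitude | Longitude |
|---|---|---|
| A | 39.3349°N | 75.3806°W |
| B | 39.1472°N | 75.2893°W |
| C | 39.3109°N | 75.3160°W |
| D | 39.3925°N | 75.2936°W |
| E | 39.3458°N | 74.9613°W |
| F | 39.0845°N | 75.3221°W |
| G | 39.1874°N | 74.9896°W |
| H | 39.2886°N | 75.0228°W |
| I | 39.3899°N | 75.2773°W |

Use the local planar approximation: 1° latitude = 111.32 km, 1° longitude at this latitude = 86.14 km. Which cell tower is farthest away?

F

Distances from 39.3150°N, 75.0954°W:
A: √((0.0199·111.32)² + (-0.2852·86.14)²) = √(4.907412 + 603.543778) = 24.6668 km
B: √((-0.1678·111.32)² + (-0.1939·86.14)²) = √(348.923571 + 278.975043) = 25.0579 km
C: √((-0.0041·111.32)² + (-0.2206·86.14)²) = √(0.208312 + 361.094398) = 19.0080 km
D: √((0.0775·111.32)² + (-0.1982·86.14)²) = √(74.430305 + 291.485553) = 19.1289 km
E: √((0.0308·111.32)² + (0.1341·86.14)²) = √(11.755682 + 133.434241) = 12.0495 km
F: √((-0.2305·111.32)² + (-0.2267·86.14)²) = √(658.397624 + 381.340363) = 32.2450 km
G: √((-0.1276·111.32)² + (0.1058·86.14)²) = √(201.765888 + 83.057924) = 16.8767 km
H: √((-0.0264·111.32)² + (0.0726·86.14)²) = √(8.636828 + 39.109564) = 6.9099 km
I: √((0.0749·111.32)² + (-0.1819·86.14)²) = √(69.520043 + 245.513362) = 17.7492 km
Maximum: F at 32.2450 km.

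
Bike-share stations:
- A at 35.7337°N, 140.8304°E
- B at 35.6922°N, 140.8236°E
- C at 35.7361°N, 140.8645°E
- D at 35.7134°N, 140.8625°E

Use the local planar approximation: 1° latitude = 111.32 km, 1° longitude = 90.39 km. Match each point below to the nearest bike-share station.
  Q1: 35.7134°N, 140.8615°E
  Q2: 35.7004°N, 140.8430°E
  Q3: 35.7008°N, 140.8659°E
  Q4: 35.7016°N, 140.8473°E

Q1 at 35.7134°N, 140.8615°E:
  A: √((0.0203·111.32)² + (-0.0311·90.39)²) = √(5.106678 + 7.902446) = 3.6068 km
  B: √((-0.0212·111.32)² + (-0.0379·90.39)²) = √(5.569524 + 11.735975) = 4.1600 km
  C: √((0.0227·111.32)² + (0.0030·90.39)²) = √(6.385547 + 0.073533) = 2.5415 km
  D: √((0.0000·111.32)² + (0.0010·90.39)²) = √(0.000000 + 0.008170) = 0.0904 km
  → nearest: D (0.0904 km)
Q2 at 35.7004°N, 140.8430°E:
  A: √((0.0333·111.32)² + (-0.0126·90.39)²) = √(13.741523 + 1.297125) = 3.8780 km
  B: √((-0.0082·111.32)² + (-0.0194·90.39)²) = √(0.833248 + 3.074994) = 1.9769 km
  C: √((0.0357·111.32)² + (0.0215·90.39)²) = √(15.793662 + 3.776745) = 4.4238 km
  D: √((0.0130·111.32)² + (0.0195·90.39)²) = √(2.094272 + 3.106776) = 2.2806 km
  → nearest: B (1.9769 km)
Q3 at 35.7008°N, 140.8659°E:
  A: √((0.0329·111.32)² + (-0.0355·90.39)²) = √(13.413379 + 10.296686) = 4.8693 km
  B: √((-0.0086·111.32)² + (-0.0423·90.39)²) = √(0.916523 + 14.619129) = 3.9415 km
  C: √((0.0353·111.32)² + (-0.0014·90.39)²) = √(15.441725 + 0.016014) = 3.9316 km
  D: √((0.0126·111.32)² + (-0.0034·90.39)²) = √(1.967377 + 0.094449) = 1.4359 km
  → nearest: D (1.4359 km)
Q4 at 35.7016°N, 140.8473°E:
  A: √((0.0321·111.32)² + (-0.0169·90.39)²) = √(12.768987 + 2.333534) = 3.8862 km
  B: √((-0.0094·111.32)² + (-0.0237·90.39)²) = √(1.094970 + 4.589205) = 2.3842 km
  C: √((0.0345·111.32)² + (0.0172·90.39)²) = √(14.749747 + 2.417117) = 4.1433 km
  D: √((0.0118·111.32)² + (0.0152·90.39)²) = √(1.725482 + 1.887678) = 1.9008 km
  → nearest: D (1.9008 km)

Q1→D; Q2→B; Q3→D; Q4→D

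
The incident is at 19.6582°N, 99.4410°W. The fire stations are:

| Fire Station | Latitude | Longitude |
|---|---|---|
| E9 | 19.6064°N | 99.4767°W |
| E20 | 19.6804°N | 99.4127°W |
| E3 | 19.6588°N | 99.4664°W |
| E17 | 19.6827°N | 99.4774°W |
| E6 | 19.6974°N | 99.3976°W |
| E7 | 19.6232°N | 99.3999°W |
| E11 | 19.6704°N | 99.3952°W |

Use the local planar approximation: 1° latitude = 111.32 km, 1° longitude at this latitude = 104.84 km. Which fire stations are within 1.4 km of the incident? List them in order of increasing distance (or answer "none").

Distances from 19.6582°N, 99.4410°W:
E9: √((-0.0518·111.32)² + (-0.0357·104.84)²) = √(33.251092 + 14.008462) = 6.8746 km
E20: √((0.0222·111.32)² + (0.0283·104.84)²) = √(6.107343 + 8.802923) = 3.8614 km
E3: √((0.0006·111.32)² + (-0.0254·104.84)²) = √(0.004461 + 7.091228) = 2.6638 km
E17: √((0.0245·111.32)² + (-0.0364·104.84)²) = √(7.438383 + 14.563199) = 4.6906 km
E6: √((0.0392·111.32)² + (0.0434·104.84)²) = √(19.042262 + 20.703010) = 6.3044 km
E7: √((-0.0350·111.32)² + (0.0411·104.84)²) = √(15.180374 + 18.566826) = 5.8092 km
E11: √((0.0122·111.32)² + (0.0458·104.84)²) = √(1.844446 + 23.056054) = 4.9900 km
Threshold 1.4 km: none within range.

none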